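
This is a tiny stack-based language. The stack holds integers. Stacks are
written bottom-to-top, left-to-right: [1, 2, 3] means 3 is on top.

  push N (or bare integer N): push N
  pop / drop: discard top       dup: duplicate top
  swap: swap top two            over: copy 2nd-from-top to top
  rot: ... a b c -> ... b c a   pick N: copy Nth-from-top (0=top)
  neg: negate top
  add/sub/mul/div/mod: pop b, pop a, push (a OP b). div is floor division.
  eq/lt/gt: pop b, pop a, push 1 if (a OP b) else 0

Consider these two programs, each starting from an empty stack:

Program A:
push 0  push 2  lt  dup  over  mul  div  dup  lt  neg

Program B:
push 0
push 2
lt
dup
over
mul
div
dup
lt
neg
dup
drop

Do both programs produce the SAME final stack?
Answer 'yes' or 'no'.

Program A trace:
  After 'push 0': [0]
  After 'push 2': [0, 2]
  After 'lt': [1]
  After 'dup': [1, 1]
  After 'over': [1, 1, 1]
  After 'mul': [1, 1]
  After 'div': [1]
  After 'dup': [1, 1]
  After 'lt': [0]
  After 'neg': [0]
Program A final stack: [0]

Program B trace:
  After 'push 0': [0]
  After 'push 2': [0, 2]
  After 'lt': [1]
  After 'dup': [1, 1]
  After 'over': [1, 1, 1]
  After 'mul': [1, 1]
  After 'div': [1]
  After 'dup': [1, 1]
  After 'lt': [0]
  After 'neg': [0]
  After 'dup': [0, 0]
  After 'drop': [0]
Program B final stack: [0]
Same: yes

Answer: yes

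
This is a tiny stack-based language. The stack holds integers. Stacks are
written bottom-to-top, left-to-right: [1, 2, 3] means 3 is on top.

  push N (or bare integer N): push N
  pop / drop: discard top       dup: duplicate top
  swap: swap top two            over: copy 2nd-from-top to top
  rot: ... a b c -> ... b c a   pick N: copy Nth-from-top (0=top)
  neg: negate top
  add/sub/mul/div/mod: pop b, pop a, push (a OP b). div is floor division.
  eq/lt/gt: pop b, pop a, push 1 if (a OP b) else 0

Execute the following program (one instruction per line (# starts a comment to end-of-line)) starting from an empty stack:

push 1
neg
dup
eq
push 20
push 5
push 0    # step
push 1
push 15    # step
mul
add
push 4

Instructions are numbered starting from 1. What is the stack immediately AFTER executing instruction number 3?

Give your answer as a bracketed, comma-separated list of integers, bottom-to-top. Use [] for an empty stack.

Step 1 ('push 1'): [1]
Step 2 ('neg'): [-1]
Step 3 ('dup'): [-1, -1]

Answer: [-1, -1]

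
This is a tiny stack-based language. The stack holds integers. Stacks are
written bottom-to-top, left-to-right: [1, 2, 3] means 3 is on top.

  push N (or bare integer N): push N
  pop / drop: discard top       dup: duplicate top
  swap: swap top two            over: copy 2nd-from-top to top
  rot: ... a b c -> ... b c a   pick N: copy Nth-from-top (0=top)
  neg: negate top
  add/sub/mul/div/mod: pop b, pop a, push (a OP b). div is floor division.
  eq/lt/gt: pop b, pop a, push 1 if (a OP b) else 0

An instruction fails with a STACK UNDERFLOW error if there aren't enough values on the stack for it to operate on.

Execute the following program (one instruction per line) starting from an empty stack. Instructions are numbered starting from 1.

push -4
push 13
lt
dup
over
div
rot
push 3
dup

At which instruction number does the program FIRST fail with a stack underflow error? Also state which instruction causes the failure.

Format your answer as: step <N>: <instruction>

Answer: step 7: rot

Derivation:
Step 1 ('push -4'): stack = [-4], depth = 1
Step 2 ('push 13'): stack = [-4, 13], depth = 2
Step 3 ('lt'): stack = [1], depth = 1
Step 4 ('dup'): stack = [1, 1], depth = 2
Step 5 ('over'): stack = [1, 1, 1], depth = 3
Step 6 ('div'): stack = [1, 1], depth = 2
Step 7 ('rot'): needs 3 value(s) but depth is 2 — STACK UNDERFLOW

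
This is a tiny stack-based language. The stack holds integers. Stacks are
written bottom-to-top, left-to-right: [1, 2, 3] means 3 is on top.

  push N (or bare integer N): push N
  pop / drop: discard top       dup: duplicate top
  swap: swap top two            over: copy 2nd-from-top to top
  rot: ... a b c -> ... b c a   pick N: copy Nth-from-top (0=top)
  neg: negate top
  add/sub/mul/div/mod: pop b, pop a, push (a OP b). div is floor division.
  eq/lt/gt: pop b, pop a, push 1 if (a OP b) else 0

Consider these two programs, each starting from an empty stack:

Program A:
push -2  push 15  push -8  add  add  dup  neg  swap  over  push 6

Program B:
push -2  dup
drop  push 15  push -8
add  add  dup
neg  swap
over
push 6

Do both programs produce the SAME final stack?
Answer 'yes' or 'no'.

Answer: yes

Derivation:
Program A trace:
  After 'push -2': [-2]
  After 'push 15': [-2, 15]
  After 'push -8': [-2, 15, -8]
  After 'add': [-2, 7]
  After 'add': [5]
  After 'dup': [5, 5]
  After 'neg': [5, -5]
  After 'swap': [-5, 5]
  After 'over': [-5, 5, -5]
  After 'push 6': [-5, 5, -5, 6]
Program A final stack: [-5, 5, -5, 6]

Program B trace:
  After 'push -2': [-2]
  After 'dup': [-2, -2]
  After 'drop': [-2]
  After 'push 15': [-2, 15]
  After 'push -8': [-2, 15, -8]
  After 'add': [-2, 7]
  After 'add': [5]
  After 'dup': [5, 5]
  After 'neg': [5, -5]
  After 'swap': [-5, 5]
  After 'over': [-5, 5, -5]
  After 'push 6': [-5, 5, -5, 6]
Program B final stack: [-5, 5, -5, 6]
Same: yes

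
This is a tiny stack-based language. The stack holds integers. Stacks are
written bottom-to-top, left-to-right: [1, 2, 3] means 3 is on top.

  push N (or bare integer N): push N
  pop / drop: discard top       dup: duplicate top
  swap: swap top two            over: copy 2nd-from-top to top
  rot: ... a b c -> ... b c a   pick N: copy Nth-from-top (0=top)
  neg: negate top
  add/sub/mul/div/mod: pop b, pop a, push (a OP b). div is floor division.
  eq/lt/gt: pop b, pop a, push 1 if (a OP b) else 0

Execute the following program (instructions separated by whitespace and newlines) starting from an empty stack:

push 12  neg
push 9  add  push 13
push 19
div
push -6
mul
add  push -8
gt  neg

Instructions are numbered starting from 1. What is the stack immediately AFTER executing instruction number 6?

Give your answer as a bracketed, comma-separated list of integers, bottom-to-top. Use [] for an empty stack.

Step 1 ('push 12'): [12]
Step 2 ('neg'): [-12]
Step 3 ('push 9'): [-12, 9]
Step 4 ('add'): [-3]
Step 5 ('push 13'): [-3, 13]
Step 6 ('push 19'): [-3, 13, 19]

Answer: [-3, 13, 19]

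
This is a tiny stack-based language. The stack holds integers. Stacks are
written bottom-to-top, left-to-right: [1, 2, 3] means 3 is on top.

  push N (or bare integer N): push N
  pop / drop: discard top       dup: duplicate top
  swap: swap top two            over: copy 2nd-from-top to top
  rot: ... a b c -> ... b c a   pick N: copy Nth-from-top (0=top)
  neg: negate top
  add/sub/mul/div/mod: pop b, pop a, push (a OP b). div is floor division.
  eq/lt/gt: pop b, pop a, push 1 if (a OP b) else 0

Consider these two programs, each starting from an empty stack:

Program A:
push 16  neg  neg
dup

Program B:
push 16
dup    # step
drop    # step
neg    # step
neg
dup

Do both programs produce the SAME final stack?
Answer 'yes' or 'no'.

Program A trace:
  After 'push 16': [16]
  After 'neg': [-16]
  After 'neg': [16]
  After 'dup': [16, 16]
Program A final stack: [16, 16]

Program B trace:
  After 'push 16': [16]
  After 'dup': [16, 16]
  After 'drop': [16]
  After 'neg': [-16]
  After 'neg': [16]
  After 'dup': [16, 16]
Program B final stack: [16, 16]
Same: yes

Answer: yes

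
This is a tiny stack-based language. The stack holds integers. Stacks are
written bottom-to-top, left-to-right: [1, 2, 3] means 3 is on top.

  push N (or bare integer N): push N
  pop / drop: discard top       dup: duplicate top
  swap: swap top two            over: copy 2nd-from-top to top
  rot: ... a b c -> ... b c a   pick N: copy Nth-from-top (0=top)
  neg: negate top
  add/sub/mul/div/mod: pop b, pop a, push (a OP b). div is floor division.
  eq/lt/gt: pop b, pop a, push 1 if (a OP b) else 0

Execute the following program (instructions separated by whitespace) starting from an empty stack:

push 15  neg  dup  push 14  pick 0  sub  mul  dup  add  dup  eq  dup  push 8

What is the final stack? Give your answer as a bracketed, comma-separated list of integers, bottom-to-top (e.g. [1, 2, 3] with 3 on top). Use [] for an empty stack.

Answer: [-15, 1, 1, 8]

Derivation:
After 'push 15': [15]
After 'neg': [-15]
After 'dup': [-15, -15]
After 'push 14': [-15, -15, 14]
After 'pick 0': [-15, -15, 14, 14]
After 'sub': [-15, -15, 0]
After 'mul': [-15, 0]
After 'dup': [-15, 0, 0]
After 'add': [-15, 0]
After 'dup': [-15, 0, 0]
After 'eq': [-15, 1]
After 'dup': [-15, 1, 1]
After 'push 8': [-15, 1, 1, 8]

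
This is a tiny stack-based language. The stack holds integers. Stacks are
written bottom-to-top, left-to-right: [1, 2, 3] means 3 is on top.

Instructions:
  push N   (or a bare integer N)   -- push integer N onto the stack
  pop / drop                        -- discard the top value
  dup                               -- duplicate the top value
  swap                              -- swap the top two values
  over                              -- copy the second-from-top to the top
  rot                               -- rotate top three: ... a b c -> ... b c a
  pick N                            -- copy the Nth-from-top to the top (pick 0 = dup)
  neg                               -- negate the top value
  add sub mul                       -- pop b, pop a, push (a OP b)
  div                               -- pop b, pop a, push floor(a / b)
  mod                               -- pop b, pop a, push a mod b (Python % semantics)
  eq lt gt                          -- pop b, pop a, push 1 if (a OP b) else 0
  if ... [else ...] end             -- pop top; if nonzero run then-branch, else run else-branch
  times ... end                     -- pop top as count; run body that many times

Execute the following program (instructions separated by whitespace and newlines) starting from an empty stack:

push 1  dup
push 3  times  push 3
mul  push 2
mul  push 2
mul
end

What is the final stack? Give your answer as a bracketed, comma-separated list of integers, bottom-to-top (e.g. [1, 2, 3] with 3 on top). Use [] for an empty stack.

After 'push 1': [1]
After 'dup': [1, 1]
After 'push 3': [1, 1, 3]
After 'times': [1, 1]
After 'push 3': [1, 1, 3]
After 'mul': [1, 3]
After 'push 2': [1, 3, 2]
After 'mul': [1, 6]
After 'push 2': [1, 6, 2]
After 'mul': [1, 12]
After 'push 3': [1, 12, 3]
After 'mul': [1, 36]
After 'push 2': [1, 36, 2]
After 'mul': [1, 72]
After 'push 2': [1, 72, 2]
After 'mul': [1, 144]
After 'push 3': [1, 144, 3]
After 'mul': [1, 432]
After 'push 2': [1, 432, 2]
After 'mul': [1, 864]
After 'push 2': [1, 864, 2]
After 'mul': [1, 1728]

Answer: [1, 1728]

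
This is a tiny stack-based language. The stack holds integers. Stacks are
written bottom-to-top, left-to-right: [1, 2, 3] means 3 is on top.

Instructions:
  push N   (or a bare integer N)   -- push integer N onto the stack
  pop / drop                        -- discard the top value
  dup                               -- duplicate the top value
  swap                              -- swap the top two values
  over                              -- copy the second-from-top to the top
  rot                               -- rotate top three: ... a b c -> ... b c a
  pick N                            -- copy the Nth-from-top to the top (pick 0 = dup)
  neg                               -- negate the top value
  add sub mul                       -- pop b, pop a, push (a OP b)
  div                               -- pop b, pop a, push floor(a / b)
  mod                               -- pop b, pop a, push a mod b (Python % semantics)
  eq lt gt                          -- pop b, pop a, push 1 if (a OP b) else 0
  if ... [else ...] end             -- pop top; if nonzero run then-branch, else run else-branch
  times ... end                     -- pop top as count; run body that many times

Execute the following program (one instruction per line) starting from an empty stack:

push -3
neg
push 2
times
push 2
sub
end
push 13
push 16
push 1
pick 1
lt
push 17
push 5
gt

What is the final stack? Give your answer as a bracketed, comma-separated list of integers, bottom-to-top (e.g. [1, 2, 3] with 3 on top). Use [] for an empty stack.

Answer: [-1, 13, 16, 1, 1]

Derivation:
After 'push -3': [-3]
After 'neg': [3]
After 'push 2': [3, 2]
After 'times': [3]
After 'push 2': [3, 2]
After 'sub': [1]
After 'push 2': [1, 2]
After 'sub': [-1]
After 'push 13': [-1, 13]
After 'push 16': [-1, 13, 16]
After 'push 1': [-1, 13, 16, 1]
After 'pick 1': [-1, 13, 16, 1, 16]
After 'lt': [-1, 13, 16, 1]
After 'push 17': [-1, 13, 16, 1, 17]
After 'push 5': [-1, 13, 16, 1, 17, 5]
After 'gt': [-1, 13, 16, 1, 1]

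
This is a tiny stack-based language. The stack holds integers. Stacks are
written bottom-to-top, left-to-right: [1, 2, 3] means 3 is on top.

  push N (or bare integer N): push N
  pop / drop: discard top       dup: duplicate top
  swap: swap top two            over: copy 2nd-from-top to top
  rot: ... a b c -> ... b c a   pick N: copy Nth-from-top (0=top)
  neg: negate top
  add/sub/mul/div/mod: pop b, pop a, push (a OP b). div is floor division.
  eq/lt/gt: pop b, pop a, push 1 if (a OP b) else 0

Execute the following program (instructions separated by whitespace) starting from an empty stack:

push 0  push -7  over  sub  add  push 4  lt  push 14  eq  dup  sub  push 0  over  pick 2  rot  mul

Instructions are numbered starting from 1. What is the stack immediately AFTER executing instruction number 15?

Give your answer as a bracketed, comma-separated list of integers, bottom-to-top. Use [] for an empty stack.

Step 1 ('push 0'): [0]
Step 2 ('push -7'): [0, -7]
Step 3 ('over'): [0, -7, 0]
Step 4 ('sub'): [0, -7]
Step 5 ('add'): [-7]
Step 6 ('push 4'): [-7, 4]
Step 7 ('lt'): [1]
Step 8 ('push 14'): [1, 14]
Step 9 ('eq'): [0]
Step 10 ('dup'): [0, 0]
Step 11 ('sub'): [0]
Step 12 ('push 0'): [0, 0]
Step 13 ('over'): [0, 0, 0]
Step 14 ('pick 2'): [0, 0, 0, 0]
Step 15 ('rot'): [0, 0, 0, 0]

Answer: [0, 0, 0, 0]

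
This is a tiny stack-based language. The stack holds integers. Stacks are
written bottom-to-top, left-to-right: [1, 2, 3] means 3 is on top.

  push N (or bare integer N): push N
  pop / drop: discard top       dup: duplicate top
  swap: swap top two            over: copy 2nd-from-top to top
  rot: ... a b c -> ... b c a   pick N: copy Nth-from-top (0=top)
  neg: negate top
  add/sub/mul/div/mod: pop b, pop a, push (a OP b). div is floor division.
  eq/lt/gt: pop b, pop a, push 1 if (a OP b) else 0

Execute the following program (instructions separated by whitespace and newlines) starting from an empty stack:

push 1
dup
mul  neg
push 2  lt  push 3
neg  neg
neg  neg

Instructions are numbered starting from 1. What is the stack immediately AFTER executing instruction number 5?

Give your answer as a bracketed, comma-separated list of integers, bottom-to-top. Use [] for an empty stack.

Step 1 ('push 1'): [1]
Step 2 ('dup'): [1, 1]
Step 3 ('mul'): [1]
Step 4 ('neg'): [-1]
Step 5 ('push 2'): [-1, 2]

Answer: [-1, 2]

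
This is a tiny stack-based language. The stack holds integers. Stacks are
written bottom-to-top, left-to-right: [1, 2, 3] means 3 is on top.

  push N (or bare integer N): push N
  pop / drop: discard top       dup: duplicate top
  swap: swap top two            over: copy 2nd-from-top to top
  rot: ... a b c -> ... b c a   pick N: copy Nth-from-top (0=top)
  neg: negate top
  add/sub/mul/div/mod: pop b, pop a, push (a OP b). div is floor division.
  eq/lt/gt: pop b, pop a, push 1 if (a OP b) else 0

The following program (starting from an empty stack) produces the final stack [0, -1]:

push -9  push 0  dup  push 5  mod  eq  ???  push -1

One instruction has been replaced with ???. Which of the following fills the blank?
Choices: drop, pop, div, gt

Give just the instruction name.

Answer: gt

Derivation:
Stack before ???: [-9, 1]
Stack after ???:  [0]
Checking each choice:
  drop: produces [-9, -1]
  pop: produces [-9, -1]
  div: produces [-9, -1]
  gt: MATCH


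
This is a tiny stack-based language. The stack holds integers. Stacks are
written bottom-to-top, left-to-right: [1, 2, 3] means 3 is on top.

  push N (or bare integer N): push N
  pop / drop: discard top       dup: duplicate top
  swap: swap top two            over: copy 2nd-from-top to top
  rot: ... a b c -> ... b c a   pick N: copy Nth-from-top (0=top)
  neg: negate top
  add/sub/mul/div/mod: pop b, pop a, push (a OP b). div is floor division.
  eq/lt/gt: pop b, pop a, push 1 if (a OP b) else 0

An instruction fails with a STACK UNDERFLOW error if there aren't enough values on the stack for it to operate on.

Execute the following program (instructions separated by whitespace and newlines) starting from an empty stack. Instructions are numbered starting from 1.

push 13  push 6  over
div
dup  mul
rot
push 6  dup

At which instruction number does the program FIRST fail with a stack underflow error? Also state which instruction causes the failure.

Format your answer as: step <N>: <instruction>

Answer: step 7: rot

Derivation:
Step 1 ('push 13'): stack = [13], depth = 1
Step 2 ('push 6'): stack = [13, 6], depth = 2
Step 3 ('over'): stack = [13, 6, 13], depth = 3
Step 4 ('div'): stack = [13, 0], depth = 2
Step 5 ('dup'): stack = [13, 0, 0], depth = 3
Step 6 ('mul'): stack = [13, 0], depth = 2
Step 7 ('rot'): needs 3 value(s) but depth is 2 — STACK UNDERFLOW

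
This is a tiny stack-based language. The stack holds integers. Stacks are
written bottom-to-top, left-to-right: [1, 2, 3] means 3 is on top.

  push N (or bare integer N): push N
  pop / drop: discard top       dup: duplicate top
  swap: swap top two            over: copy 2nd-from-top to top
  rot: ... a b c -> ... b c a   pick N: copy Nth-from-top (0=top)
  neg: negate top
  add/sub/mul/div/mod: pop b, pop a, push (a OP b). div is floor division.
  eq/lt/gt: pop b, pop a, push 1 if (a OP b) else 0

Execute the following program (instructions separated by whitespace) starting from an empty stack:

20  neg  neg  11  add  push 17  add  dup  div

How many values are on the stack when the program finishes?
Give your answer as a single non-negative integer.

Answer: 1

Derivation:
After 'push 20': stack = [20] (depth 1)
After 'neg': stack = [-20] (depth 1)
After 'neg': stack = [20] (depth 1)
After 'push 11': stack = [20, 11] (depth 2)
After 'add': stack = [31] (depth 1)
After 'push 17': stack = [31, 17] (depth 2)
After 'add': stack = [48] (depth 1)
After 'dup': stack = [48, 48] (depth 2)
After 'div': stack = [1] (depth 1)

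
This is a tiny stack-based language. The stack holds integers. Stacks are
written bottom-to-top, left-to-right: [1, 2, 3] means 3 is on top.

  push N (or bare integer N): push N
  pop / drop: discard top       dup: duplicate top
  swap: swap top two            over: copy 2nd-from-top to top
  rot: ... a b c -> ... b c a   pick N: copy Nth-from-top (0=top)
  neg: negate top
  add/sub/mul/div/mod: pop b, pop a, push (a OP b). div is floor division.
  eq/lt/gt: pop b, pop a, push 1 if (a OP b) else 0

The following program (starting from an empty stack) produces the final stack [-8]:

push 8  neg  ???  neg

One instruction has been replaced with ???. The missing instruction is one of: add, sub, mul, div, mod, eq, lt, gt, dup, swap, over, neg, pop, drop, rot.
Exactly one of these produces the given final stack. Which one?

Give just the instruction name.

Answer: neg

Derivation:
Stack before ???: [-8]
Stack after ???:  [8]
The instruction that transforms [-8] -> [8] is: neg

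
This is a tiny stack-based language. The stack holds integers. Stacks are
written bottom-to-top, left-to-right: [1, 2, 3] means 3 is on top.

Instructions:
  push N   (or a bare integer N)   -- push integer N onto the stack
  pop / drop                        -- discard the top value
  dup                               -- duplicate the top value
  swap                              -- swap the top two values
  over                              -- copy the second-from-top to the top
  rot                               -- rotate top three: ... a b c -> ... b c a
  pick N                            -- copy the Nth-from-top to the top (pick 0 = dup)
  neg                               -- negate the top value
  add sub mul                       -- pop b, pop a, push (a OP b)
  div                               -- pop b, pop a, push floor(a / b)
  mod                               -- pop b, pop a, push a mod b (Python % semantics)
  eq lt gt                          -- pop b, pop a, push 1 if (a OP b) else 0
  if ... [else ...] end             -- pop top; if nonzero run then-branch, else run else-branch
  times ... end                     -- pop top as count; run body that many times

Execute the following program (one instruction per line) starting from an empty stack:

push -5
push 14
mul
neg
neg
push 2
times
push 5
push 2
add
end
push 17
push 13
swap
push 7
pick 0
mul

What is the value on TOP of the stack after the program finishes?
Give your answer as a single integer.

After 'push -5': [-5]
After 'push 14': [-5, 14]
After 'mul': [-70]
After 'neg': [70]
After 'neg': [-70]
After 'push 2': [-70, 2]
After 'times': [-70]
After 'push 5': [-70, 5]
After 'push 2': [-70, 5, 2]
After 'add': [-70, 7]
After 'push 5': [-70, 7, 5]
After 'push 2': [-70, 7, 5, 2]
After 'add': [-70, 7, 7]
After 'push 17': [-70, 7, 7, 17]
After 'push 13': [-70, 7, 7, 17, 13]
After 'swap': [-70, 7, 7, 13, 17]
After 'push 7': [-70, 7, 7, 13, 17, 7]
After 'pick 0': [-70, 7, 7, 13, 17, 7, 7]
After 'mul': [-70, 7, 7, 13, 17, 49]

Answer: 49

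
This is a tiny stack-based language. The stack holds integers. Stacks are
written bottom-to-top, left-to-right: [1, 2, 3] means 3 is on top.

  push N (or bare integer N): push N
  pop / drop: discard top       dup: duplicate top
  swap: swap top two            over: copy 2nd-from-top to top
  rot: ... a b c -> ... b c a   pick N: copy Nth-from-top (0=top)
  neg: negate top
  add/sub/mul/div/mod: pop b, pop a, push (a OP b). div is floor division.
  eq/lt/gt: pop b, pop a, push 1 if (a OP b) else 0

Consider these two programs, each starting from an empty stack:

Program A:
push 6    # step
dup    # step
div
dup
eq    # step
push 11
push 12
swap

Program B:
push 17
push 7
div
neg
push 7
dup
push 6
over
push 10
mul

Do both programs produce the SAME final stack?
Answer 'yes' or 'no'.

Program A trace:
  After 'push 6': [6]
  After 'dup': [6, 6]
  After 'div': [1]
  After 'dup': [1, 1]
  After 'eq': [1]
  After 'push 11': [1, 11]
  After 'push 12': [1, 11, 12]
  After 'swap': [1, 12, 11]
Program A final stack: [1, 12, 11]

Program B trace:
  After 'push 17': [17]
  After 'push 7': [17, 7]
  After 'div': [2]
  After 'neg': [-2]
  After 'push 7': [-2, 7]
  After 'dup': [-2, 7, 7]
  After 'push 6': [-2, 7, 7, 6]
  After 'over': [-2, 7, 7, 6, 7]
  After 'push 10': [-2, 7, 7, 6, 7, 10]
  After 'mul': [-2, 7, 7, 6, 70]
Program B final stack: [-2, 7, 7, 6, 70]
Same: no

Answer: no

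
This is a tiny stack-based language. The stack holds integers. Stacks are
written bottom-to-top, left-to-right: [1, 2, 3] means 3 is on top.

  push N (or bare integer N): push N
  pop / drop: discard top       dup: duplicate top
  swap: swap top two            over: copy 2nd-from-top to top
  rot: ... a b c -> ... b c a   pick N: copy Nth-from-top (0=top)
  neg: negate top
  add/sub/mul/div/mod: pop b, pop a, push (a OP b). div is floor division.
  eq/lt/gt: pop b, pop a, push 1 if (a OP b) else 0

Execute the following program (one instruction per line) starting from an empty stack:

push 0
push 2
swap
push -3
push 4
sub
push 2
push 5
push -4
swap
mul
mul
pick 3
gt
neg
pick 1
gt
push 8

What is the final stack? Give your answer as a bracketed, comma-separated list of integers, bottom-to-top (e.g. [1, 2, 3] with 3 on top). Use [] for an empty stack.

After 'push 0': [0]
After 'push 2': [0, 2]
After 'swap': [2, 0]
After 'push -3': [2, 0, -3]
After 'push 4': [2, 0, -3, 4]
After 'sub': [2, 0, -7]
After 'push 2': [2, 0, -7, 2]
After 'push 5': [2, 0, -7, 2, 5]
After 'push -4': [2, 0, -7, 2, 5, -4]
After 'swap': [2, 0, -7, 2, -4, 5]
After 'mul': [2, 0, -7, 2, -20]
After 'mul': [2, 0, -7, -40]
After 'pick 3': [2, 0, -7, -40, 2]
After 'gt': [2, 0, -7, 0]
After 'neg': [2, 0, -7, 0]
After 'pick 1': [2, 0, -7, 0, -7]
After 'gt': [2, 0, -7, 1]
After 'push 8': [2, 0, -7, 1, 8]

Answer: [2, 0, -7, 1, 8]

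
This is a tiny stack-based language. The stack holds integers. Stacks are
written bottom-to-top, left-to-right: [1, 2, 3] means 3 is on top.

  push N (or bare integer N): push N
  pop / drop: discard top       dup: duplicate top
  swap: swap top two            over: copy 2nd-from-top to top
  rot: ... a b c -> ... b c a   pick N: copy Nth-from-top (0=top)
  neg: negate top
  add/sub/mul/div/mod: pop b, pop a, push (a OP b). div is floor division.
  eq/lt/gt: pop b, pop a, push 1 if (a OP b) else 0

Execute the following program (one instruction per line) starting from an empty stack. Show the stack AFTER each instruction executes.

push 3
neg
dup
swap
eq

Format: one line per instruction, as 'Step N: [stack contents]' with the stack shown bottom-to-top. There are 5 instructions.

Step 1: [3]
Step 2: [-3]
Step 3: [-3, -3]
Step 4: [-3, -3]
Step 5: [1]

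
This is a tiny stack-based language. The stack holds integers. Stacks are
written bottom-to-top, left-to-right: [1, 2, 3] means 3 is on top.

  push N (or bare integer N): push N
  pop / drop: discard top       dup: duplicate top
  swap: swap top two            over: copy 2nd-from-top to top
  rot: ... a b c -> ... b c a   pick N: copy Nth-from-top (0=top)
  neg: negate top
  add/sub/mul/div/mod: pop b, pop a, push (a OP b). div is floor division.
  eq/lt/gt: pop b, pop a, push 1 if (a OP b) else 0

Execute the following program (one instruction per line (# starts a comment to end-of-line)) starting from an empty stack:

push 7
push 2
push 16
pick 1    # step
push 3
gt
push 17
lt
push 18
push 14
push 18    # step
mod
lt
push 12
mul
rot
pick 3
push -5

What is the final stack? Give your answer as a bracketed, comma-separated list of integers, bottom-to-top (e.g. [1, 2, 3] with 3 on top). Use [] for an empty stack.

Answer: [7, 2, 1, 0, 16, 2, -5]

Derivation:
After 'push 7': [7]
After 'push 2': [7, 2]
After 'push 16': [7, 2, 16]
After 'pick 1': [7, 2, 16, 2]
After 'push 3': [7, 2, 16, 2, 3]
After 'gt': [7, 2, 16, 0]
After 'push 17': [7, 2, 16, 0, 17]
After 'lt': [7, 2, 16, 1]
After 'push 18': [7, 2, 16, 1, 18]
After 'push 14': [7, 2, 16, 1, 18, 14]
After 'push 18': [7, 2, 16, 1, 18, 14, 18]
After 'mod': [7, 2, 16, 1, 18, 14]
After 'lt': [7, 2, 16, 1, 0]
After 'push 12': [7, 2, 16, 1, 0, 12]
After 'mul': [7, 2, 16, 1, 0]
After 'rot': [7, 2, 1, 0, 16]
After 'pick 3': [7, 2, 1, 0, 16, 2]
After 'push -5': [7, 2, 1, 0, 16, 2, -5]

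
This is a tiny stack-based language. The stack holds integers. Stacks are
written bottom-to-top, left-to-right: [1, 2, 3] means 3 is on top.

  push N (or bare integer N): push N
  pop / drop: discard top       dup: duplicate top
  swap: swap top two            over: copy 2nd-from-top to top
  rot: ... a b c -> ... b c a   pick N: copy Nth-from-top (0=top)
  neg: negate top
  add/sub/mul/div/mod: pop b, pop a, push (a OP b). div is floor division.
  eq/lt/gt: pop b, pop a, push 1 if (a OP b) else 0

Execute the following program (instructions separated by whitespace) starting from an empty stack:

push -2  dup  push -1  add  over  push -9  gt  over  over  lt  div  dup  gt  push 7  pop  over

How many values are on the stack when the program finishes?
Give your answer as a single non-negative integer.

After 'push -2': stack = [-2] (depth 1)
After 'dup': stack = [-2, -2] (depth 2)
After 'push -1': stack = [-2, -2, -1] (depth 3)
After 'add': stack = [-2, -3] (depth 2)
After 'over': stack = [-2, -3, -2] (depth 3)
After 'push -9': stack = [-2, -3, -2, -9] (depth 4)
After 'gt': stack = [-2, -3, 1] (depth 3)
After 'over': stack = [-2, -3, 1, -3] (depth 4)
After 'over': stack = [-2, -3, 1, -3, 1] (depth 5)
After 'lt': stack = [-2, -3, 1, 1] (depth 4)
After 'div': stack = [-2, -3, 1] (depth 3)
After 'dup': stack = [-2, -3, 1, 1] (depth 4)
After 'gt': stack = [-2, -3, 0] (depth 3)
After 'push 7': stack = [-2, -3, 0, 7] (depth 4)
After 'pop': stack = [-2, -3, 0] (depth 3)
After 'over': stack = [-2, -3, 0, -3] (depth 4)

Answer: 4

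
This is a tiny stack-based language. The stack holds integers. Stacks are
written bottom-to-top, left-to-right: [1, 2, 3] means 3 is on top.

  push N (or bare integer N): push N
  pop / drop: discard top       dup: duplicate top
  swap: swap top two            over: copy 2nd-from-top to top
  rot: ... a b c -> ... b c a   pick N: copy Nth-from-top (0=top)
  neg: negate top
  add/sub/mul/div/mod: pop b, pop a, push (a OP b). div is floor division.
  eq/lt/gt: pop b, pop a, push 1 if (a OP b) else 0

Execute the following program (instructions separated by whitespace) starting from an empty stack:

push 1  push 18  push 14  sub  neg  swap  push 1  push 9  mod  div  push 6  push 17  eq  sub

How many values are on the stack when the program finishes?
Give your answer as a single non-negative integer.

Answer: 2

Derivation:
After 'push 1': stack = [1] (depth 1)
After 'push 18': stack = [1, 18] (depth 2)
After 'push 14': stack = [1, 18, 14] (depth 3)
After 'sub': stack = [1, 4] (depth 2)
After 'neg': stack = [1, -4] (depth 2)
After 'swap': stack = [-4, 1] (depth 2)
After 'push 1': stack = [-4, 1, 1] (depth 3)
After 'push 9': stack = [-4, 1, 1, 9] (depth 4)
After 'mod': stack = [-4, 1, 1] (depth 3)
After 'div': stack = [-4, 1] (depth 2)
After 'push 6': stack = [-4, 1, 6] (depth 3)
After 'push 17': stack = [-4, 1, 6, 17] (depth 4)
After 'eq': stack = [-4, 1, 0] (depth 3)
After 'sub': stack = [-4, 1] (depth 2)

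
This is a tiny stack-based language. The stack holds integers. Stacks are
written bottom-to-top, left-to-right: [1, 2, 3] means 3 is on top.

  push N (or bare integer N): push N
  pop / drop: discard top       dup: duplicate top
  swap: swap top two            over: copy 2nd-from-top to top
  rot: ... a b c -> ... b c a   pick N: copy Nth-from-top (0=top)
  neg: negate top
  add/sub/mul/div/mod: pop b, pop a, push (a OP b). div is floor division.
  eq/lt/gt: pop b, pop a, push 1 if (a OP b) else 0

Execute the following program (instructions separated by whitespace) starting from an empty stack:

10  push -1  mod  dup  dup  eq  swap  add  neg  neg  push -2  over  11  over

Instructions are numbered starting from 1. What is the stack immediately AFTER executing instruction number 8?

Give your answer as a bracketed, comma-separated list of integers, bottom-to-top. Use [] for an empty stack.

Step 1 ('10'): [10]
Step 2 ('push -1'): [10, -1]
Step 3 ('mod'): [0]
Step 4 ('dup'): [0, 0]
Step 5 ('dup'): [0, 0, 0]
Step 6 ('eq'): [0, 1]
Step 7 ('swap'): [1, 0]
Step 8 ('add'): [1]

Answer: [1]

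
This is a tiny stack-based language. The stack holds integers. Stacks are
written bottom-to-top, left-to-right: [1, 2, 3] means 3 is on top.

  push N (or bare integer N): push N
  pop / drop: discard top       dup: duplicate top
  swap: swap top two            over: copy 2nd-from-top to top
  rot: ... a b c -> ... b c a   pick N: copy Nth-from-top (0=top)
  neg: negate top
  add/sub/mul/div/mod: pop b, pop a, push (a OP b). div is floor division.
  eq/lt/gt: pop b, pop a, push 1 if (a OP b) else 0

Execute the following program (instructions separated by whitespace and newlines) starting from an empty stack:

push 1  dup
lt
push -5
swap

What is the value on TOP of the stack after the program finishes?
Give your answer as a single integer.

After 'push 1': [1]
After 'dup': [1, 1]
After 'lt': [0]
After 'push -5': [0, -5]
After 'swap': [-5, 0]

Answer: 0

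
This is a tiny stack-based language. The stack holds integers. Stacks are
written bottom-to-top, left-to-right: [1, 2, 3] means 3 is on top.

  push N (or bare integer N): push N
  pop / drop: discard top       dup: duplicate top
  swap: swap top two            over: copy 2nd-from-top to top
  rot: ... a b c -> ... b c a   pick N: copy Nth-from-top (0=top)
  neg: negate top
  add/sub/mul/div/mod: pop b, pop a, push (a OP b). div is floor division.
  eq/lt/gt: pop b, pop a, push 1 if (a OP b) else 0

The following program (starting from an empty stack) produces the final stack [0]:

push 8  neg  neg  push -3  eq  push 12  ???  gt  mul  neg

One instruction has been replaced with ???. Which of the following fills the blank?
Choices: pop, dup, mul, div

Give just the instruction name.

Stack before ???: [0, 12]
Stack after ???:  [0, 12, 12]
Checking each choice:
  pop: stack underflow (need 2, have 1)
  dup: MATCH
  mul: stack underflow (need 2, have 1)
  div: stack underflow (need 2, have 1)


Answer: dup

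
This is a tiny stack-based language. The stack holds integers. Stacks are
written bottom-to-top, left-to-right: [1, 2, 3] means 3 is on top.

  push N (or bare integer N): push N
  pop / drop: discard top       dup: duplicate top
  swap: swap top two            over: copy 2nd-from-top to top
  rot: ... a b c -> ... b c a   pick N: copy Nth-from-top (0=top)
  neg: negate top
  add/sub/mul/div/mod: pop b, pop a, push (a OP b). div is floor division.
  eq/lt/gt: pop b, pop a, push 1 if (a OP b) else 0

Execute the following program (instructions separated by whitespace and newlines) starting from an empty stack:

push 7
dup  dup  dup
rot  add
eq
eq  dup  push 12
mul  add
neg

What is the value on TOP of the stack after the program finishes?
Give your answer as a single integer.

After 'push 7': [7]
After 'dup': [7, 7]
After 'dup': [7, 7, 7]
After 'dup': [7, 7, 7, 7]
After 'rot': [7, 7, 7, 7]
After 'add': [7, 7, 14]
After 'eq': [7, 0]
After 'eq': [0]
After 'dup': [0, 0]
After 'push 12': [0, 0, 12]
After 'mul': [0, 0]
After 'add': [0]
After 'neg': [0]

Answer: 0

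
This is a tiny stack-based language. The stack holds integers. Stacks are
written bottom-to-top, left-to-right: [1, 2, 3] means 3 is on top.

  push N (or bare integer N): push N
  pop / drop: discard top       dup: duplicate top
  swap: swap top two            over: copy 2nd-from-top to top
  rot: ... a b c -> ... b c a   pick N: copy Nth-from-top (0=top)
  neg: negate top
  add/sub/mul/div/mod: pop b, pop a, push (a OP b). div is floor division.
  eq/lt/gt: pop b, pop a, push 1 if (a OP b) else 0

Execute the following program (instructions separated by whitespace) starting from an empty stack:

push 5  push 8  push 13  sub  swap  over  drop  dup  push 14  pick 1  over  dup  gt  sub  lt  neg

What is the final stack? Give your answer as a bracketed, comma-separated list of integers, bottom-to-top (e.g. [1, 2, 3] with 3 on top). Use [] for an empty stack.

Answer: [-5, 5, 5, 0]

Derivation:
After 'push 5': [5]
After 'push 8': [5, 8]
After 'push 13': [5, 8, 13]
After 'sub': [5, -5]
After 'swap': [-5, 5]
After 'over': [-5, 5, -5]
After 'drop': [-5, 5]
After 'dup': [-5, 5, 5]
After 'push 14': [-5, 5, 5, 14]
After 'pick 1': [-5, 5, 5, 14, 5]
After 'over': [-5, 5, 5, 14, 5, 14]
After 'dup': [-5, 5, 5, 14, 5, 14, 14]
After 'gt': [-5, 5, 5, 14, 5, 0]
After 'sub': [-5, 5, 5, 14, 5]
After 'lt': [-5, 5, 5, 0]
After 'neg': [-5, 5, 5, 0]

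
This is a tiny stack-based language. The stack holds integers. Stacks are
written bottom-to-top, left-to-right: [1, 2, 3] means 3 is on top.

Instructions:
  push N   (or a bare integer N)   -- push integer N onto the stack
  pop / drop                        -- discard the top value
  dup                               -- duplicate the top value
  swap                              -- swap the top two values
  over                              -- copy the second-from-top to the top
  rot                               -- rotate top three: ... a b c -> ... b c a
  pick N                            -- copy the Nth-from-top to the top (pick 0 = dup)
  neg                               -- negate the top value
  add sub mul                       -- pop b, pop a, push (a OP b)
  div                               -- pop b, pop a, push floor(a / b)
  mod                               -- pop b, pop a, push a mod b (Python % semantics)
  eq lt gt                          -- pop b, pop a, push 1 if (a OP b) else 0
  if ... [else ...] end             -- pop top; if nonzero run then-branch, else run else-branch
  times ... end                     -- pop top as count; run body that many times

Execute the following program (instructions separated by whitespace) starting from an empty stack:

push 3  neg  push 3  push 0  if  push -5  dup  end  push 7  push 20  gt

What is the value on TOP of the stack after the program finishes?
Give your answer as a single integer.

Answer: 0

Derivation:
After 'push 3': [3]
After 'neg': [-3]
After 'push 3': [-3, 3]
After 'push 0': [-3, 3, 0]
After 'if': [-3, 3]
After 'push 7': [-3, 3, 7]
After 'push 20': [-3, 3, 7, 20]
After 'gt': [-3, 3, 0]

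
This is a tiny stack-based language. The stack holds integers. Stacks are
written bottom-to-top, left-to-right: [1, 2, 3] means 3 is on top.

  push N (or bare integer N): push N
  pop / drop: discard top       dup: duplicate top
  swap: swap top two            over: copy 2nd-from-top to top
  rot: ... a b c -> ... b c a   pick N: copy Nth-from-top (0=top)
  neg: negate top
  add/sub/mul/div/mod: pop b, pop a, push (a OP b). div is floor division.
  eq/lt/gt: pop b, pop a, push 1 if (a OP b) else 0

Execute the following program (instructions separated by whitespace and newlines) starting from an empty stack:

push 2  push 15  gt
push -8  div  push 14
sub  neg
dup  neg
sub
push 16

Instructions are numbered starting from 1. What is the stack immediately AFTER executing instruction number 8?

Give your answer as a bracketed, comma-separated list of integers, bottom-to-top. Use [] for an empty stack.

Answer: [14]

Derivation:
Step 1 ('push 2'): [2]
Step 2 ('push 15'): [2, 15]
Step 3 ('gt'): [0]
Step 4 ('push -8'): [0, -8]
Step 5 ('div'): [0]
Step 6 ('push 14'): [0, 14]
Step 7 ('sub'): [-14]
Step 8 ('neg'): [14]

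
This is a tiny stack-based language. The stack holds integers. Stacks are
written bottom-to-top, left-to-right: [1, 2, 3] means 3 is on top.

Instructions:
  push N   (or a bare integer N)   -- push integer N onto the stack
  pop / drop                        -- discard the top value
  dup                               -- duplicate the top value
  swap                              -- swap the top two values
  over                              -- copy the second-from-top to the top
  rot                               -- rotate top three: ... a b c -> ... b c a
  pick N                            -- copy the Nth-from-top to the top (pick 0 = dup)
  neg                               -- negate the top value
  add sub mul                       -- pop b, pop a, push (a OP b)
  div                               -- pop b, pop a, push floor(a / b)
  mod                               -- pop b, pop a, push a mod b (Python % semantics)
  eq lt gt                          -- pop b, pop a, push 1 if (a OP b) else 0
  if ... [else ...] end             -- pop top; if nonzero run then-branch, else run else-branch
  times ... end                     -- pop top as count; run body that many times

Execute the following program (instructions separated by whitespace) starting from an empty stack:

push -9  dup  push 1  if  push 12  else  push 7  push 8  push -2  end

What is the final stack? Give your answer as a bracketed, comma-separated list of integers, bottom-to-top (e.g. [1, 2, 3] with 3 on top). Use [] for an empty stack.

After 'push -9': [-9]
After 'dup': [-9, -9]
After 'push 1': [-9, -9, 1]
After 'if': [-9, -9]
After 'push 12': [-9, -9, 12]

Answer: [-9, -9, 12]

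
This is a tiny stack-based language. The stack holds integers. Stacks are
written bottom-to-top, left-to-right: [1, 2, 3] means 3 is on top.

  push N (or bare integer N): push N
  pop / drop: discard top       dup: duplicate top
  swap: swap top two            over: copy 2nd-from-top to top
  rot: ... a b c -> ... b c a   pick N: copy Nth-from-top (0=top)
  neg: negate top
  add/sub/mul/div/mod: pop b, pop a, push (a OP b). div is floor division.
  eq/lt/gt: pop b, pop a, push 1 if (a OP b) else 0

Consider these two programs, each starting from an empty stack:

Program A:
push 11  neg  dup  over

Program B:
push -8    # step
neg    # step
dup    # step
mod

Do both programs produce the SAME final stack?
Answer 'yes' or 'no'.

Program A trace:
  After 'push 11': [11]
  After 'neg': [-11]
  After 'dup': [-11, -11]
  After 'over': [-11, -11, -11]
Program A final stack: [-11, -11, -11]

Program B trace:
  After 'push -8': [-8]
  After 'neg': [8]
  After 'dup': [8, 8]
  After 'mod': [0]
Program B final stack: [0]
Same: no

Answer: no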